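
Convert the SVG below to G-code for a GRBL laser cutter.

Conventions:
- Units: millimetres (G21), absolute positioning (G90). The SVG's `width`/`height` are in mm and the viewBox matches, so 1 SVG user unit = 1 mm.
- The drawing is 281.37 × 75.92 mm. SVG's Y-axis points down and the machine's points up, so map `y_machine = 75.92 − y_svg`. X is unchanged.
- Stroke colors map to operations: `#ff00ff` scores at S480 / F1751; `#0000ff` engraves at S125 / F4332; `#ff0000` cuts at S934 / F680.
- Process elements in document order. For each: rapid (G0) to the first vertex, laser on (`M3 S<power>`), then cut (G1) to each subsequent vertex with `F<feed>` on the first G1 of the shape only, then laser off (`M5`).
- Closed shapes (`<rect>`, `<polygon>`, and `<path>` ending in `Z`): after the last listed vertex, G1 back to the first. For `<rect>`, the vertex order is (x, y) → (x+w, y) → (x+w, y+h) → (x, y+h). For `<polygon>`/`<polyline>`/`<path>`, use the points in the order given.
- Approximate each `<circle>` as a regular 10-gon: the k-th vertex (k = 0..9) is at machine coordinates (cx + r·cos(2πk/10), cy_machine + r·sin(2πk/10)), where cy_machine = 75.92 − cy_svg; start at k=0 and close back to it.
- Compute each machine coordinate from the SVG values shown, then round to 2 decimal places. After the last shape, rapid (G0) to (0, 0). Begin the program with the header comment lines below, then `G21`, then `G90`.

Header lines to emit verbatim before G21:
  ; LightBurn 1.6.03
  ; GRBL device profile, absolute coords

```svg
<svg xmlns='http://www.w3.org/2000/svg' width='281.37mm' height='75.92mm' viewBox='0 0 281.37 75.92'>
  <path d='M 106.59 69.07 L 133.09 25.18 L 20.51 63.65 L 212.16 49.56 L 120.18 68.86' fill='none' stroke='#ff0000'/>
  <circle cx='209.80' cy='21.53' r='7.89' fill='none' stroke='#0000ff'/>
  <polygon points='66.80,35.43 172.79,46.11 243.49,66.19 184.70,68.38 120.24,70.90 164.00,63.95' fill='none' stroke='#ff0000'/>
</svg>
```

; LightBurn 1.6.03
; GRBL device profile, absolute coords
G21
G90
G0 X106.59 Y6.85
M3 S934
G1 X133.09 Y50.74 F680
G1 X20.51 Y12.27
G1 X212.16 Y26.36
G1 X120.18 Y7.06
M5
G0 X217.69 Y54.39
M3 S125
G1 X216.18 Y59.03 F4332
G1 X212.24 Y61.89
G1 X207.36 Y61.89
G1 X203.42 Y59.03
G1 X201.91 Y54.39
G1 X203.42 Y49.75
G1 X207.36 Y46.89
G1 X212.24 Y46.89
G1 X216.18 Y49.75
G1 X217.69 Y54.39
M5
G0 X66.80 Y40.49
M3 S934
G1 X172.79 Y29.81 F680
G1 X243.49 Y9.73
G1 X184.70 Y7.54
G1 X120.24 Y5.02
G1 X164.00 Y11.97
G1 X66.80 Y40.49
M5
G0 X0.00 Y0.00

viewBox `0 0 281.37 75.92` with mm width/height → 1 unit = 1 mm. Flip: y_m = 75.92 − y_svg.

**Shape 1** — `<path>` open polyline, stroke `#ff0000` → cut (S934, F680). Machine vertices: (106.59,6.85) → (133.09,50.74) → (20.51,12.27) → (212.16,26.36) → (120.18,7.06). Open path.

**Shape 2** — `<circle>` circle, stroke `#0000ff` → engrave (S125, F4332). Machine vertices: (217.69,54.39) → (216.18,59.03) → (212.24,61.89) → (207.36,61.89) → (203.42,59.03) → (201.91,54.39) → (203.42,49.75) → (207.36,46.89) → (212.24,46.89) → (216.18,49.75) → (217.69,54.39). Closed: final G1 returns to the first vertex.

**Shape 3** — `<polygon>` closed polygon, stroke `#ff0000` → cut (S934, F680). Machine vertices: (66.80,40.49) → (172.79,29.81) → (243.49,9.73) → (184.70,7.54) → (120.24,5.02) → (164.00,11.97) → (66.80,40.49). Closed: final G1 returns to the first vertex.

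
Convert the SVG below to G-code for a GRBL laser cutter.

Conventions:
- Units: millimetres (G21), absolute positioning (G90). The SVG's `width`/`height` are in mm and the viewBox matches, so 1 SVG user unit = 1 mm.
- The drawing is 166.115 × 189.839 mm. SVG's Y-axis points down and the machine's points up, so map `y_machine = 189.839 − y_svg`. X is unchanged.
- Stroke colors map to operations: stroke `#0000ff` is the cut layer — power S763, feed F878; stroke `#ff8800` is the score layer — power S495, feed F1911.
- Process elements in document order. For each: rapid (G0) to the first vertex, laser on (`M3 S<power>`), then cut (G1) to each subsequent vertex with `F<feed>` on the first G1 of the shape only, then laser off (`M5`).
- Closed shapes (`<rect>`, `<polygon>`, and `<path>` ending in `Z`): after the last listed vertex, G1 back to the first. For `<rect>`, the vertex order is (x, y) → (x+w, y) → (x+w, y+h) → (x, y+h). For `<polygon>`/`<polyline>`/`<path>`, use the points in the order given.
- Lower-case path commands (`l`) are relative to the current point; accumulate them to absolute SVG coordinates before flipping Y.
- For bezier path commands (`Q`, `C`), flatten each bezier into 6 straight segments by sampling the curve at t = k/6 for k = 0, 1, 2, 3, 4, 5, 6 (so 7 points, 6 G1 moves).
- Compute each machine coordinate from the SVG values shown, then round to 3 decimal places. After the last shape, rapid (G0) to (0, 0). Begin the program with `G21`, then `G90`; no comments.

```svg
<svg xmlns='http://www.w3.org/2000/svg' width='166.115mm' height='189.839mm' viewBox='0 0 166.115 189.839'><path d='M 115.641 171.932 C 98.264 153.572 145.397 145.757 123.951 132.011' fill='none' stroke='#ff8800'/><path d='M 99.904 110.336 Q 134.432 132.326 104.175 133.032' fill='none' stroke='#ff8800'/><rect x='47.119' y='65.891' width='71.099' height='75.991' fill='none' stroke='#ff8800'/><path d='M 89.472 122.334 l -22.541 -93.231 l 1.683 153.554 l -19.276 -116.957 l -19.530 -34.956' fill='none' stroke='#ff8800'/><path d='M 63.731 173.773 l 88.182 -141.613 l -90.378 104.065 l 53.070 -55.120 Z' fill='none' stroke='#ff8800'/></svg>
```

1 u = 1 mm; y_m = 189.839 − y.

[1] `<path>` cubic bezier, #ff8800→score S495 F1911: (115.641,17.907) → (111.712,26.285) → (114.838,33.362) → (121.322,39.598) → (127.467,45.449) → (129.575,51.373) → (123.951,57.828)

[2] `<path>` quadratic bezier, #ff8800→score S495 F1911: (99.904,79.503) → (109.614,72.764) → (115.724,67.208) → (118.236,62.834) → (117.148,59.643) → (112.461,57.634) → (104.175,56.807)

[3] `<rect>` rectangle, #ff8800→score S495 F1911: (47.119,123.948) → (118.218,123.948) → (118.218,47.957) → (47.119,47.957) → (47.119,123.948) (closed)

[4] `<path>` open polyline, #ff8800→score S495 F1911: (89.472,67.505) → (66.931,160.736) → (68.614,7.182) → (49.338,124.139) → (29.808,159.095)

[5] `<path>` closed polygon, #ff8800→score S495 F1911: (63.731,16.066) → (151.913,157.679) → (61.535,53.614) → (114.605,108.734) → (63.731,16.066) (closed)

G21
G90
G0 X115.641 Y17.907
M3 S495
G1 X111.712 Y26.285 F1911
G1 X114.838 Y33.362
G1 X121.322 Y39.598
G1 X127.467 Y45.449
G1 X129.575 Y51.373
G1 X123.951 Y57.828
M5
G0 X99.904 Y79.503
M3 S495
G1 X109.614 Y72.764 F1911
G1 X115.724 Y67.208
G1 X118.236 Y62.834
G1 X117.148 Y59.643
G1 X112.461 Y57.634
G1 X104.175 Y56.807
M5
G0 X47.119 Y123.948
M3 S495
G1 X118.218 Y123.948 F1911
G1 X118.218 Y47.957
G1 X47.119 Y47.957
G1 X47.119 Y123.948
M5
G0 X89.472 Y67.505
M3 S495
G1 X66.931 Y160.736 F1911
G1 X68.614 Y7.182
G1 X49.338 Y124.139
G1 X29.808 Y159.095
M5
G0 X63.731 Y16.066
M3 S495
G1 X151.913 Y157.679 F1911
G1 X61.535 Y53.614
G1 X114.605 Y108.734
G1 X63.731 Y16.066
M5
G0 X0.000 Y0.000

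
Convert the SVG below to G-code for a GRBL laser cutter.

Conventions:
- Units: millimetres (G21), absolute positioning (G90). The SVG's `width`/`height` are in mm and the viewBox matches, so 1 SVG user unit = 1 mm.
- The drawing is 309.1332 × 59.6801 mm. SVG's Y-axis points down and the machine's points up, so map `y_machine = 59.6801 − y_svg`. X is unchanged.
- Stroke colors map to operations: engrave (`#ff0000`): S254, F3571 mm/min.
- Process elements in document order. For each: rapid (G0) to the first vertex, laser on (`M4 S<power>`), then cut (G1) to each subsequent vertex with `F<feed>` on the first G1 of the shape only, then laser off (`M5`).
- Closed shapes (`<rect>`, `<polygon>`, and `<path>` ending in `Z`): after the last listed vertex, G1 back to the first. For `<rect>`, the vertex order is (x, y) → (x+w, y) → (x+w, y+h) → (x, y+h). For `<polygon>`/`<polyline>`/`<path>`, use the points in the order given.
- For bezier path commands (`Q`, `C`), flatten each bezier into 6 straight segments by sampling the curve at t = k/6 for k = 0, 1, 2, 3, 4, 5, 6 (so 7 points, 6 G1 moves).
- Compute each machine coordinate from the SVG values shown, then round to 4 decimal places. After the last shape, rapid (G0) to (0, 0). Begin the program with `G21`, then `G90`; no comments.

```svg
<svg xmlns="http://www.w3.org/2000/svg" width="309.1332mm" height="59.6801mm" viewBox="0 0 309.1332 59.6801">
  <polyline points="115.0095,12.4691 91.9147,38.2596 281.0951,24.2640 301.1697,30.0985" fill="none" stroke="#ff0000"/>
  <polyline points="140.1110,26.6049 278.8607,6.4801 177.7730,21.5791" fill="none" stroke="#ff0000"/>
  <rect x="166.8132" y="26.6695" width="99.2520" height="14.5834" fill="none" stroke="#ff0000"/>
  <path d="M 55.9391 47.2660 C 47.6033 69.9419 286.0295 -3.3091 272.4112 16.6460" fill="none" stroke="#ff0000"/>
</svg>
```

1 u = 1 mm; y_m = 59.6801 − y.

[1] `<polyline>` open polyline, #ff0000→engrave S254 F3571: (115.0095,47.2110) → (91.9147,21.4205) → (281.0951,35.4161) → (301.1697,29.5816)

[2] `<polyline>` open polyline, #ff0000→engrave S254 F3571: (140.1110,33.0752) → (278.8607,53.2000) → (177.7730,38.1010)

[3] `<rect>` rectangle, #ff0000→engrave S254 F3571: (166.8132,33.0106) → (266.0652,33.0106) → (266.0652,18.4272) → (166.8132,18.4272) → (166.8132,33.0106) (closed)

[4] `<path>` cubic bezier, #ff0000→engrave S254 F3571: (55.9391,12.4141) → (70.0254,8.1944) → (111.3830,14.7089) → (166.1561,26.7038) → (220.4890,38.9254) → (260.5259,46.1201) → (272.4112,43.0341)

G21
G90
G0 X115.0095 Y47.2110
M4 S254
G1 X91.9147 Y21.4205 F3571
G1 X281.0951 Y35.4161
G1 X301.1697 Y29.5816
M5
G0 X140.1110 Y33.0752
M4 S254
G1 X278.8607 Y53.2000 F3571
G1 X177.7730 Y38.1010
M5
G0 X166.8132 Y33.0106
M4 S254
G1 X266.0652 Y33.0106 F3571
G1 X266.0652 Y18.4272
G1 X166.8132 Y18.4272
G1 X166.8132 Y33.0106
M5
G0 X55.9391 Y12.4141
M4 S254
G1 X70.0254 Y8.1944 F3571
G1 X111.3830 Y14.7089
G1 X166.1561 Y26.7038
G1 X220.4890 Y38.9254
G1 X260.5259 Y46.1201
G1 X272.4112 Y43.0341
M5
G0 X0.0000 Y0.0000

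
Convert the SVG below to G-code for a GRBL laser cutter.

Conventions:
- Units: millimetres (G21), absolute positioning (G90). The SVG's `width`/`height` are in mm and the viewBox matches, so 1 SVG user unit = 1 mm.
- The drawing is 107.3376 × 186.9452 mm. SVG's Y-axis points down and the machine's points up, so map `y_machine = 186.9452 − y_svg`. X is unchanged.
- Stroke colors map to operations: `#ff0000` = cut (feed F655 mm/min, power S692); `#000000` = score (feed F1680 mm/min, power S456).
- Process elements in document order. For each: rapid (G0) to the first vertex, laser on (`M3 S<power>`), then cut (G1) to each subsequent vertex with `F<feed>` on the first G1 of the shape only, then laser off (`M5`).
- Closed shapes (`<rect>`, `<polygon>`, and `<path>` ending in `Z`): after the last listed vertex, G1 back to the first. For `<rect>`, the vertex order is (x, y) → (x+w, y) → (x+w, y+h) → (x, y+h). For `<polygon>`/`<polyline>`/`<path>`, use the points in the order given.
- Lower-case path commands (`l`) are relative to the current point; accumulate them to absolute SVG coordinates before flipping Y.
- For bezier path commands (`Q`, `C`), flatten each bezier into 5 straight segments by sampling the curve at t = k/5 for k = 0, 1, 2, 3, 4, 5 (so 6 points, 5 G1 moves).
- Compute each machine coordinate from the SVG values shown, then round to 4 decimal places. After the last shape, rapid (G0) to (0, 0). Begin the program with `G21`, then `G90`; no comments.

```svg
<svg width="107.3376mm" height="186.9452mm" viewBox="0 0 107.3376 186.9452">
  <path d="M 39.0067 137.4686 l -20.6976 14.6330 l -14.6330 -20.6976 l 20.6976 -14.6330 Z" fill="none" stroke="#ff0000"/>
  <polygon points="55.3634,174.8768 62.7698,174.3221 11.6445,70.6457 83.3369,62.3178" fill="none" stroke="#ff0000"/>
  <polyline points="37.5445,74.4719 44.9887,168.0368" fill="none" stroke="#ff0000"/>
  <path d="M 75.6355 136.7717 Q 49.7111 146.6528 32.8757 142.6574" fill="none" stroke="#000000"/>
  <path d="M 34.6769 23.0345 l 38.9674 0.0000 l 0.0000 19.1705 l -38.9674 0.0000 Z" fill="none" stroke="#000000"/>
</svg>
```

1 u = 1 mm; y_m = 186.9452 − y.

[1] `<path>` regular polygon, #ff0000→cut S692 F655: (39.0067,49.4766) → (18.3091,34.8436) → (3.6761,55.5412) → (24.3737,70.1742) → (39.0067,49.4766) (closed)

[2] `<polygon>` closed polygon, #ff0000→cut S692 F655: (55.3634,12.0684) → (62.7698,12.6231) → (11.6445,116.2995) → (83.3369,124.6274) → (55.3634,12.0684) (closed)

[3] `<polyline>` line segment, #ff0000→cut S692 F655: (37.5445,112.4733) → (44.9887,18.9084)

[4] `<path>` quadratic bezier, #000000→score S456 F1680: (75.6355,50.1735) → (65.6293,46.7761) → (56.3502,44.4889) → (47.7983,43.3117) → (39.9734,43.2447) → (32.8757,44.2878)

[5] `<path>` rectangle, #000000→score S456 F1680: (34.6769,163.9107) → (73.6443,163.9107) → (73.6443,144.7402) → (34.6769,144.7402) → (34.6769,163.9107) (closed)

G21
G90
G0 X39.0067 Y49.4766
M3 S692
G1 X18.3091 Y34.8436 F655
G1 X3.6761 Y55.5412
G1 X24.3737 Y70.1742
G1 X39.0067 Y49.4766
M5
G0 X55.3634 Y12.0684
M3 S692
G1 X62.7698 Y12.6231 F655
G1 X11.6445 Y116.2995
G1 X83.3369 Y124.6274
G1 X55.3634 Y12.0684
M5
G0 X37.5445 Y112.4733
M3 S692
G1 X44.9887 Y18.9084 F655
M5
G0 X75.6355 Y50.1735
M3 S456
G1 X65.6293 Y46.7761 F1680
G1 X56.3502 Y44.4889
G1 X47.7983 Y43.3117
G1 X39.9734 Y43.2447
G1 X32.8757 Y44.2878
M5
G0 X34.6769 Y163.9107
M3 S456
G1 X73.6443 Y163.9107 F1680
G1 X73.6443 Y144.7402
G1 X34.6769 Y144.7402
G1 X34.6769 Y163.9107
M5
G0 X0.0000 Y0.0000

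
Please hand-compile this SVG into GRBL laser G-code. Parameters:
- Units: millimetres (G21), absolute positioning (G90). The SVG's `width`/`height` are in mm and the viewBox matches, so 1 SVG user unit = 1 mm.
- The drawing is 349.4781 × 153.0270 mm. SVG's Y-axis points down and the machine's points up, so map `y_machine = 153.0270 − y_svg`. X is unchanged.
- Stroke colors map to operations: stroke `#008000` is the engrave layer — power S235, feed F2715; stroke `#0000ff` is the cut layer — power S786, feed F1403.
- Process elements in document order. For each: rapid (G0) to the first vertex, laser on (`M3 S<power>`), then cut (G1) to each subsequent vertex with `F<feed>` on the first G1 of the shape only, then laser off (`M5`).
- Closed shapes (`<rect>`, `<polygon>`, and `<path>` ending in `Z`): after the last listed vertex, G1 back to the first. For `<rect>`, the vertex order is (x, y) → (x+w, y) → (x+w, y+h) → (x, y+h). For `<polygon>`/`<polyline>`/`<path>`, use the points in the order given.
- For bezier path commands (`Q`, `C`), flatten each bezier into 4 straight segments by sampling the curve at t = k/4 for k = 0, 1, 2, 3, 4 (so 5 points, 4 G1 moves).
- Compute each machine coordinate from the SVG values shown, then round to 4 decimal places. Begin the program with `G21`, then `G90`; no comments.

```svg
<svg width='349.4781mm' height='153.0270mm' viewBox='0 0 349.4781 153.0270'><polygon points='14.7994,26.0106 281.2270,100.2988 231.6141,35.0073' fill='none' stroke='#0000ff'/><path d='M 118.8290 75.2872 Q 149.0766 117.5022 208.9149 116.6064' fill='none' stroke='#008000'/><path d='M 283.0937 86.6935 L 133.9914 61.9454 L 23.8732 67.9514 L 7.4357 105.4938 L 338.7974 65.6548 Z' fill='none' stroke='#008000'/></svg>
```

viewBox `0 0 349.4781 153.0270` with mm width/height → 1 unit = 1 mm. Flip: y_m = 153.0270 − y_svg.

**Shape 1** — `<polygon>` closed polygon, stroke `#0000ff` → cut (S786, F1403). Machine vertices: (14.7994,127.0164) → (281.2270,52.7282) → (231.6141,118.0197) → (14.7994,127.0164). Closed: final G1 returns to the first vertex.

**Shape 2** — `<path>` quadratic bezier, stroke `#008000` → engrave (S235, F2715). Control points (SVG): P0=(118.8290,75.2872), P1=(149.0766,117.5022), P2=(208.9149,116.6064); sampled at t=k/4. Machine vertices: (118.8290,77.7398) → (135.8022,59.3267) → (156.4743,46.3025) → (180.8452,38.6671) → (208.9149,36.4206). Open path.

**Shape 3** — `<path>` closed polygon, stroke `#008000` → engrave (S235, F2715). Machine vertices: (283.0937,66.3335) → (133.9914,91.0816) → (23.8732,85.0756) → (7.4357,47.5332) → (338.7974,87.3722) → (283.0937,66.3335). Closed: final G1 returns to the first vertex.

G21
G90
G0 X14.7994 Y127.0164
M3 S786
G1 X281.2270 Y52.7282 F1403
G1 X231.6141 Y118.0197
G1 X14.7994 Y127.0164
M5
G0 X118.8290 Y77.7398
M3 S235
G1 X135.8022 Y59.3267 F2715
G1 X156.4743 Y46.3025
G1 X180.8452 Y38.6671
G1 X208.9149 Y36.4206
M5
G0 X283.0937 Y66.3335
M3 S235
G1 X133.9914 Y91.0816 F2715
G1 X23.8732 Y85.0756
G1 X7.4357 Y47.5332
G1 X338.7974 Y87.3722
G1 X283.0937 Y66.3335
M5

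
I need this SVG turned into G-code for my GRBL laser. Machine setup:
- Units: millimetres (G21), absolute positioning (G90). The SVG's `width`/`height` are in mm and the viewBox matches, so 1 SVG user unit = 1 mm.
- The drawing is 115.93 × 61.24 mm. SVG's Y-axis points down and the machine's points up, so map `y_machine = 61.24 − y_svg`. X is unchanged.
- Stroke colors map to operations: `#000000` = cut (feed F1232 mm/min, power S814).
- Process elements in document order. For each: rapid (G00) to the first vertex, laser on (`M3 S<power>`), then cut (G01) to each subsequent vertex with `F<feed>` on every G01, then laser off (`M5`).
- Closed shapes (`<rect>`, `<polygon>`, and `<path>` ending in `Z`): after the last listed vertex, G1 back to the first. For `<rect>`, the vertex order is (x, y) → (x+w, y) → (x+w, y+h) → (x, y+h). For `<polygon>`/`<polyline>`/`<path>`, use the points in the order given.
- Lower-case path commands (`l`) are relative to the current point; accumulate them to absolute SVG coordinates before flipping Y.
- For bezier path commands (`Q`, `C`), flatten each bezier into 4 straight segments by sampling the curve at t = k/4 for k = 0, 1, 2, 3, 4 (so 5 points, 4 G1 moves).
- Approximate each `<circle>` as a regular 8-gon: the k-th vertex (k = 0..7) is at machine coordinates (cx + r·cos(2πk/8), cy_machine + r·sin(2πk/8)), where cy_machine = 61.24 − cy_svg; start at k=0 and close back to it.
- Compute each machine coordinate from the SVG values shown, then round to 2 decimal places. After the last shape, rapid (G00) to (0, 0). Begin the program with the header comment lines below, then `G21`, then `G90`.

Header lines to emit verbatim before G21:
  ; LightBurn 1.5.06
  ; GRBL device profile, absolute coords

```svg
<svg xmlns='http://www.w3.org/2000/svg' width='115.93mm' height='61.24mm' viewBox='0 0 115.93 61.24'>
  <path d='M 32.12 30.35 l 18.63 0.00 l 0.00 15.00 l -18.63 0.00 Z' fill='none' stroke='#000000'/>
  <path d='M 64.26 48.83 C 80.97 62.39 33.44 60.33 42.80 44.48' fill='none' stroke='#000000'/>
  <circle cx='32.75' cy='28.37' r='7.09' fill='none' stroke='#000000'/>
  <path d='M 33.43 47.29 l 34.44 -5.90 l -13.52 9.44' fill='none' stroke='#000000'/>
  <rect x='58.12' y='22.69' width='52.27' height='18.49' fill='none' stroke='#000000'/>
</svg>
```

; LightBurn 1.5.06
; GRBL device profile, absolute coords
G21
G90
G00 X32.12 Y30.89
M3 S814
G01 X50.75 Y30.89 F1232
G01 X50.75 Y15.89 F1232
G01 X32.12 Y15.89 F1232
G01 X32.12 Y30.89 F1232
M5
G00 X64.26 Y12.41
M3 S814
G01 X66.64 Y5.14 F1232
G01 X56.29 Y3.56 F1232
G01 X44.55 Y7.49 F1232
G01 X42.80 Y16.76 F1232
M5
G00 X39.84 Y32.87
M3 S814
G01 X37.76 Y37.88 F1232
G01 X32.75 Y39.96 F1232
G01 X27.74 Y37.88 F1232
G01 X25.66 Y32.87 F1232
G01 X27.74 Y27.86 F1232
G01 X32.75 Y25.78 F1232
G01 X37.76 Y27.86 F1232
G01 X39.84 Y32.87 F1232
M5
G00 X33.43 Y13.95
M3 S814
G01 X67.87 Y19.85 F1232
G01 X54.35 Y10.41 F1232
M5
G00 X58.12 Y38.55
M3 S814
G01 X110.39 Y38.55 F1232
G01 X110.39 Y20.06 F1232
G01 X58.12 Y20.06 F1232
G01 X58.12 Y38.55 F1232
M5
G00 X0.00 Y0.00

Since the viewBox matches the mm dimensions, user units are millimetres directly. The only transform is the Y-flip y_m = 61.24 − y_svg.

Shape 1 is a rectangle drawn with `<path>`. Its stroke #000000 means cut at S814, F1232. After flipping Y the toolpath is (32.12,30.89) → (50.75,30.89) → (50.75,15.89) → (32.12,15.89) → (32.12,30.89), returning to the start.

Shape 2 is a cubic bezier drawn with `<path>`. Its stroke #000000 means cut at S814, F1232. After flipping Y the toolpath is (64.26,12.41) → (66.64,5.14) → (56.29,3.56) → (44.55,7.49) → (42.80,16.76).

Shape 3 is a circle drawn with `<circle>`. Its stroke #000000 means cut at S814, F1232. After flipping Y the toolpath is (39.84,32.87) → (37.76,37.88) → (32.75,39.96) → (27.74,37.88) → (25.66,32.87) → (27.74,27.86) → (32.75,25.78) → (37.76,27.86) → (39.84,32.87), returning to the start.

Shape 4 is a open polyline drawn with `<path>`. Its stroke #000000 means cut at S814, F1232. After flipping Y the toolpath is (33.43,13.95) → (67.87,19.85) → (54.35,10.41).

Shape 5 is a rectangle drawn with `<rect>`. Its stroke #000000 means cut at S814, F1232. After flipping Y the toolpath is (58.12,38.55) → (110.39,38.55) → (110.39,20.06) → (58.12,20.06) → (58.12,38.55), returning to the start.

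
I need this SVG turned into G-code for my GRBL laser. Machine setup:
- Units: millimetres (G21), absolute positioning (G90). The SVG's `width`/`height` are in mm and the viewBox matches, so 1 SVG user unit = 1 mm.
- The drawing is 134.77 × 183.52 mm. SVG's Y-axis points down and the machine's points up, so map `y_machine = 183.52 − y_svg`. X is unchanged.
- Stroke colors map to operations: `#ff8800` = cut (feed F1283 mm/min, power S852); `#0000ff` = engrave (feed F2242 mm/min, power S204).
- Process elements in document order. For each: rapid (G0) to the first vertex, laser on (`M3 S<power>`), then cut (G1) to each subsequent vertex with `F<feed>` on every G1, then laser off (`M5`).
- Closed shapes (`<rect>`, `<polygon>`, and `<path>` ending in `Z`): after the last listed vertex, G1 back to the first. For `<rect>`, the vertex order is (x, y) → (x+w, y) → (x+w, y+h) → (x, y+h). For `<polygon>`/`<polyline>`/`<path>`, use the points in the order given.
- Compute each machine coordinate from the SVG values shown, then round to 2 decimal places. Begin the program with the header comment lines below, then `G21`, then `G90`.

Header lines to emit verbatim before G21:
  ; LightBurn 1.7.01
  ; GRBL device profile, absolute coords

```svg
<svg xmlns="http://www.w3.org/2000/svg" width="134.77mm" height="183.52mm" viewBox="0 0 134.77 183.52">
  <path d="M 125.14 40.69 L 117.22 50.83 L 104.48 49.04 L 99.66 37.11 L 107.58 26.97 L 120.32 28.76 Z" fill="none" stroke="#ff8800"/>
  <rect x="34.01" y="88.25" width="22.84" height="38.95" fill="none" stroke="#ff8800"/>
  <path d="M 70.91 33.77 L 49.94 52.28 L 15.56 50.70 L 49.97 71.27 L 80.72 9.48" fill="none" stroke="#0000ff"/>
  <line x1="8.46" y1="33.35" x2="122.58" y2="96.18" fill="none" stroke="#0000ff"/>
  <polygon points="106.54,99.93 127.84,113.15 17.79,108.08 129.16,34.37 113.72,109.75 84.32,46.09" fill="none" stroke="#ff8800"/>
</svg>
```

; LightBurn 1.7.01
; GRBL device profile, absolute coords
G21
G90
G0 X125.14 Y142.83
M3 S852
G1 X117.22 Y132.69 F1283
G1 X104.48 Y134.48 F1283
G1 X99.66 Y146.41 F1283
G1 X107.58 Y156.55 F1283
G1 X120.32 Y154.76 F1283
G1 X125.14 Y142.83 F1283
M5
G0 X34.01 Y95.27
M3 S852
G1 X56.85 Y95.27 F1283
G1 X56.85 Y56.32 F1283
G1 X34.01 Y56.32 F1283
G1 X34.01 Y95.27 F1283
M5
G0 X70.91 Y149.75
M3 S204
G1 X49.94 Y131.24 F2242
G1 X15.56 Y132.82 F2242
G1 X49.97 Y112.25 F2242
G1 X80.72 Y174.04 F2242
M5
G0 X8.46 Y150.17
M3 S204
G1 X122.58 Y87.34 F2242
M5
G0 X106.54 Y83.59
M3 S852
G1 X127.84 Y70.37 F1283
G1 X17.79 Y75.44 F1283
G1 X129.16 Y149.15 F1283
G1 X113.72 Y73.77 F1283
G1 X84.32 Y137.43 F1283
G1 X106.54 Y83.59 F1283
M5

1 u = 1 mm; y_m = 183.52 − y.

[1] `<path>` regular polygon, #ff8800→cut S852 F1283: (125.14,142.83) → (117.22,132.69) → (104.48,134.48) → (99.66,146.41) → (107.58,156.55) → (120.32,154.76) → (125.14,142.83) (closed)

[2] `<rect>` rectangle, #ff8800→cut S852 F1283: (34.01,95.27) → (56.85,95.27) → (56.85,56.32) → (34.01,56.32) → (34.01,95.27) (closed)

[3] `<path>` open polyline, #0000ff→engrave S204 F2242: (70.91,149.75) → (49.94,131.24) → (15.56,132.82) → (49.97,112.25) → (80.72,174.04)

[4] `<line>` line segment, #0000ff→engrave S204 F2242: (8.46,150.17) → (122.58,87.34)

[5] `<polygon>` closed polygon, #ff8800→cut S852 F1283: (106.54,83.59) → (127.84,70.37) → (17.79,75.44) → (129.16,149.15) → (113.72,73.77) → (84.32,137.43) → (106.54,83.59) (closed)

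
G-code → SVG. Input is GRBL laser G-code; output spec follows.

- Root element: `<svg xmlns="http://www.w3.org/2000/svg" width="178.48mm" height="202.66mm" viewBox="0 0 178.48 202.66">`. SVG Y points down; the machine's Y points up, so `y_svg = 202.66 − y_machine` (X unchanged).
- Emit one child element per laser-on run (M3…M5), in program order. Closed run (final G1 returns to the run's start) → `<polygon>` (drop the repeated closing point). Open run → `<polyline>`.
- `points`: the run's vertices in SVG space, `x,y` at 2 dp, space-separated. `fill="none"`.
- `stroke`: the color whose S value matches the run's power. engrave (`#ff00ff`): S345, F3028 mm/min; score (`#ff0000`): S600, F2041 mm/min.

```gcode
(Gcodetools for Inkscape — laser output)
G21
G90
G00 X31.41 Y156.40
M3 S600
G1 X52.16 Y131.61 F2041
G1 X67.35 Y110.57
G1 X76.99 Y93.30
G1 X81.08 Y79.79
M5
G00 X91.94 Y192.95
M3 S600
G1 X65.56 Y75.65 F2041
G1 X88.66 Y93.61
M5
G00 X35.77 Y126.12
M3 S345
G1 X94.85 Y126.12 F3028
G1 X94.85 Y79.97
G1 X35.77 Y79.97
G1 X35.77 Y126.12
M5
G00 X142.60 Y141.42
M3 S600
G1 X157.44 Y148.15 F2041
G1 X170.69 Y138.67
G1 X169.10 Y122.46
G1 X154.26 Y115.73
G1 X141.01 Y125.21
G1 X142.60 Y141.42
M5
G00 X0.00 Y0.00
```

<svg xmlns="http://www.w3.org/2000/svg" width="178.48mm" height="202.66mm" viewBox="0 0 178.48 202.66">
  <polyline points="31.41,46.26 52.16,71.05 67.35,92.09 76.99,109.36 81.08,122.87" fill="none" stroke="#ff0000"/>
  <polyline points="91.94,9.71 65.56,127.01 88.66,109.05" fill="none" stroke="#ff0000"/>
  <polygon points="35.77,76.54 94.85,76.54 94.85,122.69 35.77,122.69" fill="none" stroke="#ff00ff"/>
  <polygon points="142.60,61.24 157.44,54.51 170.69,63.99 169.10,80.20 154.26,86.93 141.01,77.45" fill="none" stroke="#ff0000"/>
</svg>

Each laser-on run becomes one SVG element. Flip Y back into SVG space with y_svg = 202.66 − y_machine.

Run 1: S600 ⇒ score layer `#ff0000`. The run is open, so emit a `<polyline>` with points (Y-flipped): 31.41,46.26 52.16,71.05 67.35,92.09 76.99,109.36 81.08,122.87.

Run 2: the run's S600 means `#ff0000` (score). The run is open, so emit a `<polyline>` with points (Y-flipped): 91.94,9.71 65.56,127.01 88.66,109.05.

Run 3: S345 ⇒ engrave layer `#ff00ff`. The run returns to its start, so emit a `<polygon>` with points (Y-flipped): 35.77,76.54 94.85,76.54 94.85,122.69 35.77,122.69.

Run 4: power S600 maps to stroke `#ff0000` (score). The run returns to its start, so emit a `<polygon>` with points (Y-flipped): 142.60,61.24 157.44,54.51 170.69,63.99 169.10,80.20 154.26,86.93 141.01,77.45.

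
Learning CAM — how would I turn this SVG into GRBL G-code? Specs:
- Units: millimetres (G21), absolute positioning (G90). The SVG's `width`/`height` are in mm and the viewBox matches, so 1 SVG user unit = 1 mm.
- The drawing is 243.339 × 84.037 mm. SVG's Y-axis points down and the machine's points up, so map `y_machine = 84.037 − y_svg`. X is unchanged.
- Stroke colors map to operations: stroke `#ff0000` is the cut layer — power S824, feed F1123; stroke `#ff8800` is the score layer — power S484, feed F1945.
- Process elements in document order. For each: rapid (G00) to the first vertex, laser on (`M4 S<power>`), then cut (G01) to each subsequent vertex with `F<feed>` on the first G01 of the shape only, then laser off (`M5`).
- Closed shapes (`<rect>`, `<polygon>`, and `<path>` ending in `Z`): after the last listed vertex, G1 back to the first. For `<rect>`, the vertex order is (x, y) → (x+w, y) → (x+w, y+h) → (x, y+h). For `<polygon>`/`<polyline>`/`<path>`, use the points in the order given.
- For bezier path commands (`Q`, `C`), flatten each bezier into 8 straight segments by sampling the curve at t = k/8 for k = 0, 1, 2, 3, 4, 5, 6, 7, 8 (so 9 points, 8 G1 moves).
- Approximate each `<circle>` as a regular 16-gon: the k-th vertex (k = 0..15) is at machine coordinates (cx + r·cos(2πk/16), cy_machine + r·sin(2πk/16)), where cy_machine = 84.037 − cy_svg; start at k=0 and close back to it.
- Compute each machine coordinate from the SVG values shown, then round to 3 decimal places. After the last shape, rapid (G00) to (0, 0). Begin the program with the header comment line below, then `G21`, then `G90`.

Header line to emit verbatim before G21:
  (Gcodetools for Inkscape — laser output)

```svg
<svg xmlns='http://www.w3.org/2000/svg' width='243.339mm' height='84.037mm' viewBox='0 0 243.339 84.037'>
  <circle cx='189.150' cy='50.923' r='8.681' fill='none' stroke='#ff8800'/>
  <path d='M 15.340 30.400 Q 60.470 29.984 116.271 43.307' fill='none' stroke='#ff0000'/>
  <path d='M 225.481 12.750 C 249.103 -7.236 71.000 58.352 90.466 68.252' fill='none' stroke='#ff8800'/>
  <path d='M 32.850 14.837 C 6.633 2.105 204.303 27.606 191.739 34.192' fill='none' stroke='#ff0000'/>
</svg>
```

(Gcodetools for Inkscape — laser output)
G21
G90
G00 X197.831 Y33.114
M4 S484
G01 X197.170 Y36.436 F1945
G01 X195.288 Y39.252
G01 X192.472 Y41.134
G01 X189.150 Y41.795
G01 X185.828 Y41.134
G01 X183.012 Y39.252
G01 X181.130 Y36.436
G01 X180.469 Y33.114
G01 X181.130 Y29.792
G01 X183.012 Y26.976
G01 X185.828 Y25.094
G01 X189.150 Y24.433
G01 X192.472 Y25.094
G01 X195.288 Y26.976
G01 X197.170 Y29.792
G01 X197.831 Y33.114
M5
G00 X15.340 Y53.637
M4 S824
G01 X26.789 Y53.526 F1123
G01 X38.572 Y52.986
G01 X50.688 Y52.017
G01 X63.138 Y50.618
G01 X75.921 Y48.790
G01 X89.037 Y46.533
G01 X102.487 Y43.846
G01 X116.271 Y40.730
M5
G00 X225.481 Y71.287
M4 S484
G01 X225.663 Y75.046 F1945
G01 X211.613 Y72.439
G01 X188.010 Y65.119
G01 X159.532 Y54.743
G01 X130.860 Y42.967
G01 X106.672 Y31.444
G01 X91.647 Y21.832
G01 X90.466 Y15.785
M5
G00 X32.850 Y69.200
M4 S824
G01 X32.665 Y72.294 F1123
G01 X48.383 Y72.473
G01 X74.915 Y70.408
G01 X107.175 Y66.767
G01 X140.074 Y62.220
G01 X168.526 Y57.438
G01 X187.444 Y53.090
G01 X191.739 Y49.845
M5
G00 X0.000 Y0.000

viewBox `0 0 243.339 84.037` with mm width/height → 1 unit = 1 mm. Flip: y_m = 84.037 − y_svg.

**Shape 1** — `<circle>` circle, stroke `#ff8800` → score (S484, F1945). Machine vertices: (197.831,33.114) → (197.170,36.436) → (195.288,39.252) → (192.472,41.134) → (189.150,41.795) → (185.828,41.134) → (183.012,39.252) → (181.130,36.436) → (180.469,33.114) → (181.130,29.792) → (183.012,26.976) → (185.828,25.094) → (189.150,24.433) → (192.472,25.094) → (195.288,26.976) → (197.170,29.792) → (197.831,33.114). Closed: final G1 returns to the first vertex.

**Shape 2** — `<path>` quadratic bezier, stroke `#ff0000` → cut (S824, F1123). Control points (SVG): P0=(15.340,30.400), P1=(60.470,29.984), P2=(116.271,43.307); sampled at t=k/8. Machine vertices: (15.340,53.637) → (26.789,53.526) → (38.572,52.986) → (50.688,52.017) → (63.138,50.618) → (75.921,48.790) → (89.037,46.533) → (102.487,43.846) → (116.271,40.730). Open path.

**Shape 3** — `<path>` cubic bezier, stroke `#ff8800` → score (S484, F1945). Control points (SVG): P0=(225.481,12.750), P1=(249.103,-7.236), P2=(71.000,58.352), P3=(90.466,68.252); sampled at t=k/8. Machine vertices: (225.481,71.287) → (225.663,75.046) → (211.613,72.439) → (188.010,65.119) → (159.532,54.743) → (130.860,42.967) → (106.672,31.444) → (91.647,21.832) → (90.466,15.785). Open path.

**Shape 4** — `<path>` cubic bezier, stroke `#ff0000` → cut (S824, F1123). Control points (SVG): P0=(32.850,14.837), P1=(6.633,2.105), P2=(204.303,27.606), P3=(191.739,34.192); sampled at t=k/8. Machine vertices: (32.850,69.200) → (32.665,72.294) → (48.383,72.473) → (74.915,70.408) → (107.175,66.767) → (140.074,62.220) → (168.526,57.438) → (187.444,53.090) → (191.739,49.845). Open path.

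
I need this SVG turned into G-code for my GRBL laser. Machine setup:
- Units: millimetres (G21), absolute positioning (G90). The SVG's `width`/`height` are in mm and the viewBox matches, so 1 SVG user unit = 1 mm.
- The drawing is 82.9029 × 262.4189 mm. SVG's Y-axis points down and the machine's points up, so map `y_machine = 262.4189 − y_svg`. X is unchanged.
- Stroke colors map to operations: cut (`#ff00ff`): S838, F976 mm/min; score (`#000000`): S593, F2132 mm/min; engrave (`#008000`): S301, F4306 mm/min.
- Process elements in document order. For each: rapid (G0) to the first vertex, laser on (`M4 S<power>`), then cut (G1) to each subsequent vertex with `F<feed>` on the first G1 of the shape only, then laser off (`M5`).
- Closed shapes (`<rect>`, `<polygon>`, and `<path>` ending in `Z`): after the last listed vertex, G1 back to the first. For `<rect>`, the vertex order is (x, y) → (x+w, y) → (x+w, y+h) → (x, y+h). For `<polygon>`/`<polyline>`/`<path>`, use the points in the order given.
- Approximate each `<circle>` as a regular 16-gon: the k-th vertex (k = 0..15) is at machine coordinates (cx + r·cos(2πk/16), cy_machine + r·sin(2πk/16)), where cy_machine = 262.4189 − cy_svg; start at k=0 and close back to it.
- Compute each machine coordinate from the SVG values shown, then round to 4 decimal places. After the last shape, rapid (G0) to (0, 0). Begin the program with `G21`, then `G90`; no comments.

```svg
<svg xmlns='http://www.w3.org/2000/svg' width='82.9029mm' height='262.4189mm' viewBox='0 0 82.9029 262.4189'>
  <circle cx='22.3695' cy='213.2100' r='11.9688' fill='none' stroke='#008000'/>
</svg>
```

G21
G90
G0 X34.3383 Y49.2089
M4 S301
G1 X33.4272 Y53.7892 F4306
G1 X30.8327 Y57.6721
G1 X26.9498 Y60.2666
G1 X22.3695 Y61.1777
G1 X17.7892 Y60.2666
G1 X13.9063 Y57.6721
G1 X11.3118 Y53.7892
G1 X10.4007 Y49.2089
G1 X11.3118 Y44.6286
G1 X13.9063 Y40.7457
G1 X17.7892 Y38.1512
G1 X22.3695 Y37.2401
G1 X26.9498 Y38.1512
G1 X30.8327 Y40.7457
G1 X33.4272 Y44.6286
G1 X34.3383 Y49.2089
M5
G0 X0.0000 Y0.0000

Since the viewBox matches the mm dimensions, user units are millimetres directly. The only transform is the Y-flip y_m = 262.4189 − y_svg.

Shape 1 is a circle drawn with `<circle>`. Its stroke #008000 means engrave at S301, F4306. After flipping Y the toolpath is (34.3383,49.2089) → (33.4272,53.7892) → (30.8327,57.6721) → (26.9498,60.2666) → (22.3695,61.1777) → (17.7892,60.2666) → (13.9063,57.6721) → (11.3118,53.7892) → (10.4007,49.2089) → (11.3118,44.6286) → (13.9063,40.7457) → (17.7892,38.1512) → (22.3695,37.2401) → (26.9498,38.1512) → (30.8327,40.7457) → (33.4272,44.6286) → (34.3383,49.2089), returning to the start.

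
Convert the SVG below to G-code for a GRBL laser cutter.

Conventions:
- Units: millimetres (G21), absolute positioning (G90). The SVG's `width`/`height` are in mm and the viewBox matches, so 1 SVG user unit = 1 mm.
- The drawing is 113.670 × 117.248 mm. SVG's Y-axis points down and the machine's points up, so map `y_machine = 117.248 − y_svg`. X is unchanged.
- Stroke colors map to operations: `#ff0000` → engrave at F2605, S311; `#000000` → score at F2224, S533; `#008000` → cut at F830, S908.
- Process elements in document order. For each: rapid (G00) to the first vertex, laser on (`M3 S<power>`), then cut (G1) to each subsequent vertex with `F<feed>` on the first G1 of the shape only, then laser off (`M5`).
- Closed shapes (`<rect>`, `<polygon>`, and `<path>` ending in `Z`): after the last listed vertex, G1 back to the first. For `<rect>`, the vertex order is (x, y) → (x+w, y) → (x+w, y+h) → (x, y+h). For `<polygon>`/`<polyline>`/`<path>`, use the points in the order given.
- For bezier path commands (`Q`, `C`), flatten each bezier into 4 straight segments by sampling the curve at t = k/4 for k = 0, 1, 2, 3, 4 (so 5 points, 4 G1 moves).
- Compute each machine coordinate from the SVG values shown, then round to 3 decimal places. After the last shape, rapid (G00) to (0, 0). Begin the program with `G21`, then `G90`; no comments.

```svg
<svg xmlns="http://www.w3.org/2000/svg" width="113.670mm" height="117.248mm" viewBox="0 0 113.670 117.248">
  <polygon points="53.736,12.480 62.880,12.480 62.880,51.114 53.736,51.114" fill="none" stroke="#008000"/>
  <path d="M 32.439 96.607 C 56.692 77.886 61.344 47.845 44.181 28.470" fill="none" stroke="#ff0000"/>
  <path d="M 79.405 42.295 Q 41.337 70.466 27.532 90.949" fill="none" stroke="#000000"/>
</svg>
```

G21
G90
G00 X53.736 Y104.768
M3 S908
G1 X62.880 Y104.768 F830
G1 X62.880 Y66.134
G1 X53.736 Y66.134
G1 X53.736 Y104.768
M5
G00 X32.439 Y20.641
M3 S311
G1 X46.919 Y36.461 F2605
G1 X53.841 Y54.464
G1 X52.998 Y72.590
G1 X44.181 Y88.778
M5
G00 X79.405 Y74.953
M3 S533
G1 X61.887 Y61.348 F2224
G1 X47.403 Y48.704
G1 X35.951 Y37.021
G1 X27.532 Y26.299
M5
G00 X0.000 Y0.000

Since the viewBox matches the mm dimensions, user units are millimetres directly. The only transform is the Y-flip y_m = 117.248 − y_svg.

Shape 1 is a rectangle drawn with `<polygon>`. Its stroke #008000 means cut at S908, F830. After flipping Y the toolpath is (53.736,104.768) → (62.880,104.768) → (62.880,66.134) → (53.736,66.134) → (53.736,104.768), returning to the start.

Shape 2 is a cubic bezier drawn with `<path>`. Its stroke #ff0000 means engrave at S311, F2605. After flipping Y the toolpath is (32.439,20.641) → (46.919,36.461) → (53.841,54.464) → (52.998,72.590) → (44.181,88.778).

Shape 3 is a quadratic bezier drawn with `<path>`. Its stroke #000000 means score at S533, F2224. After flipping Y the toolpath is (79.405,74.953) → (61.887,61.348) → (47.403,48.704) → (35.951,37.021) → (27.532,26.299).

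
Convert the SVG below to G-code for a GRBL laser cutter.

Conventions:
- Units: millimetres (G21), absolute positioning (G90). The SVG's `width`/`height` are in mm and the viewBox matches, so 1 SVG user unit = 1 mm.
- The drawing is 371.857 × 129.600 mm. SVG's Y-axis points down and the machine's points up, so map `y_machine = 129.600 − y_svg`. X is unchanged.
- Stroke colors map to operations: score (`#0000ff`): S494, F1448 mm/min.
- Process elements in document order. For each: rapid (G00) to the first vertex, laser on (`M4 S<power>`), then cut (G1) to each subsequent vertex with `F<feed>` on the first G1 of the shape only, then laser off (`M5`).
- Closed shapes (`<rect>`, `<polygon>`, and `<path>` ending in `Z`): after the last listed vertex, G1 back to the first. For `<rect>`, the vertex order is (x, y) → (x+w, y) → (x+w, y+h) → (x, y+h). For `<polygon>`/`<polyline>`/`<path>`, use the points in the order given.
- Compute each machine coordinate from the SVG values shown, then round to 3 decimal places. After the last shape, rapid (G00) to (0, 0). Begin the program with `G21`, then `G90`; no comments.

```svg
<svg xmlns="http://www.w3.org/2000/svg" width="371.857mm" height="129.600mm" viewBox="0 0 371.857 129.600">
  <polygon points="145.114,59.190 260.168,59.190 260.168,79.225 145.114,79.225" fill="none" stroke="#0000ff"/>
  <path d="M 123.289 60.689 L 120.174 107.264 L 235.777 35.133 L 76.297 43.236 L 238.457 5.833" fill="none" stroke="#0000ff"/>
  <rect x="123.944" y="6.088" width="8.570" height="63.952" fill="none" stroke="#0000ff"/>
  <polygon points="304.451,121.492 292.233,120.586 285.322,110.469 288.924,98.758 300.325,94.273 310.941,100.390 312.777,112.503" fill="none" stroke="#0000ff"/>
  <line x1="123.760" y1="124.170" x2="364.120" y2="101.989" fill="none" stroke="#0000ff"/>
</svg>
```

G21
G90
G00 X145.114 Y70.410
M4 S494
G1 X260.168 Y70.410 F1448
G1 X260.168 Y50.375
G1 X145.114 Y50.375
G1 X145.114 Y70.410
M5
G00 X123.289 Y68.911
M4 S494
G1 X120.174 Y22.336 F1448
G1 X235.777 Y94.467
G1 X76.297 Y86.364
G1 X238.457 Y123.767
M5
G00 X123.944 Y123.512
M4 S494
G1 X132.514 Y123.512 F1448
G1 X132.514 Y59.560
G1 X123.944 Y59.560
G1 X123.944 Y123.512
M5
G00 X304.451 Y8.108
M4 S494
G1 X292.233 Y9.014 F1448
G1 X285.322 Y19.131
G1 X288.924 Y30.842
G1 X300.325 Y35.327
G1 X310.941 Y29.210
G1 X312.777 Y17.097
G1 X304.451 Y8.108
M5
G00 X123.760 Y5.430
M4 S494
G1 X364.120 Y27.611 F1448
M5
G00 X0.000 Y0.000

1 u = 1 mm; y_m = 129.600 − y.

[1] `<polygon>` rectangle, #0000ff→score S494 F1448: (145.114,70.410) → (260.168,70.410) → (260.168,50.375) → (145.114,50.375) → (145.114,70.410) (closed)

[2] `<path>` open polyline, #0000ff→score S494 F1448: (123.289,68.911) → (120.174,22.336) → (235.777,94.467) → (76.297,86.364) → (238.457,123.767)

[3] `<rect>` rectangle, #0000ff→score S494 F1448: (123.944,123.512) → (132.514,123.512) → (132.514,59.560) → (123.944,59.560) → (123.944,123.512) (closed)

[4] `<polygon>` regular polygon, #0000ff→score S494 F1448: (304.451,8.108) → (292.233,9.014) → (285.322,19.131) → (288.924,30.842) → (300.325,35.327) → (310.941,29.210) → (312.777,17.097) → (304.451,8.108) (closed)

[5] `<line>` line segment, #0000ff→score S494 F1448: (123.760,5.430) → (364.120,27.611)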